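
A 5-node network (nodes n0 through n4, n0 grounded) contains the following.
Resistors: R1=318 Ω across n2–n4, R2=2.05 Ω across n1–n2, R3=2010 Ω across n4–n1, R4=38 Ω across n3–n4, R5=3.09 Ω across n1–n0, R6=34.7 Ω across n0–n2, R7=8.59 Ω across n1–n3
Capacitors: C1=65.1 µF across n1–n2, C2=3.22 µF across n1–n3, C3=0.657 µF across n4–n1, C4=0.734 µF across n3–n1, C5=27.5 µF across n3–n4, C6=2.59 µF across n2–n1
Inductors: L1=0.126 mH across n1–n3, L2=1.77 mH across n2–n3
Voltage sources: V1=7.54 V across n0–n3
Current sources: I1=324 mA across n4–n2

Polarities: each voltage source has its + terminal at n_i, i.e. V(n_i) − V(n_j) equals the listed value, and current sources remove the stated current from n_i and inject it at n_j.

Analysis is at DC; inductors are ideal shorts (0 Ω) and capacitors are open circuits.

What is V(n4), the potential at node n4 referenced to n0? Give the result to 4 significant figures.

Apply KCL at each of the 4 non-ground nodes and solve the resulting linear system.
Node n1: branches {R2, C1, R3, C2, L1, C3, R5, C4, R7, C6} → V_1 = -7.540
Node n2: branches {R1, R2, C1, R6, L2, C6, I1} → V_2 = -7.540
Node n3: branches {R4, C2, L1, C4, C5, L2, R7, V1} → V_3 = -7.540
Node n4: branches {R1, R3, R4, C3, C5, I1} → V_4 = -18.36
Source currents: i(L1)=2.435, i(L2)=0.5073, i(V1)=-2.657

-18.36 V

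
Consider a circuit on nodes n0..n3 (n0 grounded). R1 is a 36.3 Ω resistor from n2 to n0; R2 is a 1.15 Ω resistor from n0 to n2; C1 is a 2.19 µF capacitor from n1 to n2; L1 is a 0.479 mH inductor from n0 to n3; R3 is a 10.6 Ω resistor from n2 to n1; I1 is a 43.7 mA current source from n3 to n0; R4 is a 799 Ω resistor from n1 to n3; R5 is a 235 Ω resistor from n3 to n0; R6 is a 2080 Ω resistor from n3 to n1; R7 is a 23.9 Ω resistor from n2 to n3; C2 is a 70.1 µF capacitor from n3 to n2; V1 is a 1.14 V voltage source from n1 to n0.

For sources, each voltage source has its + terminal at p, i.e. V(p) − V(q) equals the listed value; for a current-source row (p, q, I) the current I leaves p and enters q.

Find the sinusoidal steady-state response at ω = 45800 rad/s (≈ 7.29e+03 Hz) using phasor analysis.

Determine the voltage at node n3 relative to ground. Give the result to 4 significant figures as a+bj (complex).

0.07197+0.1256j V

MNA unknowns: 3 node voltages V₁..V_3 plus 1 source current (V1)
R1: Y=0.02755+0.000j on G[2,0]
R2: Y=0.8696+0.000j on G[0,2]
C1: Y=0.000+0.1003j on G[1,2]
L1: Y=0.000-0.04558j on G[0,3]
R3: Y=0.09434+0.000j on G[2,1]
I1: z[3]−=0.0437, z[0]+=0.0437
R4: Y=0.001252+0.000j on G[1,3]
R5: Y=0.004255+0.000j on G[3,0]
R6: Y=0.0004808+0.000j on G[3,1]
R7: Y=0.04184+0.000j on G[2,3]
C2: Y=0.000+3.211j on G[3,2]
V1: row V1−V0=1.14, i_V1 at 1,0
solve → V1=1.140+0.000j, V2=0.07138+0.1107j, V3=0.07197+0.1256j
aux → i_V1=-0.1138-0.09653j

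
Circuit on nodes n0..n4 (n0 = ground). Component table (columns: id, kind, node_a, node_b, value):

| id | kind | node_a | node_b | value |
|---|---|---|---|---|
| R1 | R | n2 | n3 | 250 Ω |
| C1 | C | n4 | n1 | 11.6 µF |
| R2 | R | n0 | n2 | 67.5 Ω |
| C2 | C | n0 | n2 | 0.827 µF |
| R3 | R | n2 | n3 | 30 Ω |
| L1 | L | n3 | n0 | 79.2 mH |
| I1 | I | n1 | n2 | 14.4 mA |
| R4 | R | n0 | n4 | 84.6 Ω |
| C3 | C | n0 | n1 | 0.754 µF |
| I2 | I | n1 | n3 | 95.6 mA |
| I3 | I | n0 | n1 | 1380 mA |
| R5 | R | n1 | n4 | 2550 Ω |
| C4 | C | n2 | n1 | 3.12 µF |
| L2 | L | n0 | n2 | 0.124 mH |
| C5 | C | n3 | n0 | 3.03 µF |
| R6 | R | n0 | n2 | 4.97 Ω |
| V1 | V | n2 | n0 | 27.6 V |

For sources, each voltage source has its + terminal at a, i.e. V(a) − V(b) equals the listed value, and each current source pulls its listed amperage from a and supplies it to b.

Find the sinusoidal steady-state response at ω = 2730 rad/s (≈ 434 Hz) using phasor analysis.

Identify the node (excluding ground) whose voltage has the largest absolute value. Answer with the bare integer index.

1

Element admittances at ω=2730 rad/s:
  Y(R1) = 0.004000+0.000j S between n2,n3
  Y(C1) = 0.000+0.03167j S between n4,n1
  Y(R2) = 0.01481+0.000j S between n0,n2
  Y(C2) = 0.000+0.002258j S between n0,n2
  Y(R3) = 0.03333+0.000j S between n2,n3
  Y(L1) = 0.000-0.004625j S between n3,n0
  I1: injects 0.0144 A into n2 (from n1)
  Y(R4) = 0.01182+0.000j S between n0,n4
  Y(C3) = 0.000+0.002058j S between n0,n1
  I2: injects 0.0956 A into n3 (from n1)
  I3: injects 1.38 A into n1 (from n0)
  Y(R5) = 0.0003922+0.000j S between n1,n4
  Y(C4) = 0.000+0.008518j S between n2,n1
  Y(L2) = 0.000-2.954j S between n0,n2
  Y(C5) = 0.000+0.008272j S between n3,n0
  Y(R6) = 0.2012+0.000j S between n0,n2
  V1: constraint V(n2)−V(n0) = 27.6
Assemble and solve the 5×5 MNA system:
  V(n1)=52.49-50.45j  V(n2)=27.60+0.000j  V(n3)=29.88-2.918j  V(n4)=62.30-27.07j
  i(V1)=-5.433+81.57j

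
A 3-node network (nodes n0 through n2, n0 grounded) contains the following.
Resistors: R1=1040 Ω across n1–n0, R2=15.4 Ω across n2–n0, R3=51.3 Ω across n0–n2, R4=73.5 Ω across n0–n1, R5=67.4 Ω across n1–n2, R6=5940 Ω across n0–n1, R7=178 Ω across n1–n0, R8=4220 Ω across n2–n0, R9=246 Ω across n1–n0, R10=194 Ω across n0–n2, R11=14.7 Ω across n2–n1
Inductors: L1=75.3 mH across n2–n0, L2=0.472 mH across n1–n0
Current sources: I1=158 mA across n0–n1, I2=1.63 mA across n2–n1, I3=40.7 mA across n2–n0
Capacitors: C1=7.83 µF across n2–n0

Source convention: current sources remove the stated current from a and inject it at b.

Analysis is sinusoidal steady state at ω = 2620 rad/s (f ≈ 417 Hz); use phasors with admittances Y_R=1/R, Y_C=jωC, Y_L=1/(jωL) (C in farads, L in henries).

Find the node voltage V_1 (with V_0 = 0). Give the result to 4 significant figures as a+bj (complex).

Element admittances at ω=2620 rad/s:
  Y(R1) = 0.0009615+0.000j S between n1,n0
  Y(R2) = 0.06494+0.000j S between n2,n0
  Y(R3) = 0.01949+0.000j S between n0,n2
  Y(R4) = 0.01361+0.000j S between n0,n1
  Y(R5) = 0.01484+0.000j S between n1,n2
  Y(R6) = 0.0001684+0.000j S between n0,n1
  Y(L1) = 0.000-0.005069j S between n2,n0
  Y(R7) = 0.005618+0.000j S between n1,n0
  Y(R8) = 0.0002370+0.000j S between n2,n0
  Y(L2) = 0.000-0.8086j S between n1,n0
  Y(R9) = 0.004065+0.000j S between n1,n0
  I1: injects 0.158 A into n1 (from n0)
  I2: injects 0.00163 A into n1 (from n2)
  Y(R10) = 0.005155+0.000j S between n0,n2
  Y(C1) = 0.000+0.02051j S between n2,n0
  Y(R11) = 0.06803+0.000j S between n2,n1
  I3: injects 0.0407 A into n0 (from n2)
Assemble and solve the 2×2 MNA system:
  V(n1)=0.01227+0.1722j  V(n2)=-0.2300+0.1032j

0.01227+0.1722j V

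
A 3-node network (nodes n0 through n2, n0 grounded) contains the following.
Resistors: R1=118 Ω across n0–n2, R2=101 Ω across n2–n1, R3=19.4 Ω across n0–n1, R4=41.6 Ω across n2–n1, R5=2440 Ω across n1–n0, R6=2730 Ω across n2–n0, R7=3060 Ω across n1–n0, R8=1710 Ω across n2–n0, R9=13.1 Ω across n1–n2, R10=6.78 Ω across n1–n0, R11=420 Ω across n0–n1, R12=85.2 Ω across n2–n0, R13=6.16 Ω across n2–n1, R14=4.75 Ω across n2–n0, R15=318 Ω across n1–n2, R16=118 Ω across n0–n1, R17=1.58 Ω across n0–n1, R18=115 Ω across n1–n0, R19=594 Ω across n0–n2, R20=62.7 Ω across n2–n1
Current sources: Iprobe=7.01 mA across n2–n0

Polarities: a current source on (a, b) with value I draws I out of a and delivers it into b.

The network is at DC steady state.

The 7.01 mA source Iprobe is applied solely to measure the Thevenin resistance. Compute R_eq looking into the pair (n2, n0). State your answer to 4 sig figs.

Element admittances at DC:
  Y(R1) = 0.008475 S between n0,n2
  Y(R2) = 0.009901 S between n2,n1
  Y(R3) = 0.05155 S between n0,n1
  Y(R4) = 0.02404 S between n2,n1
  Y(R5) = 0.0004098 S between n1,n0
  Y(R6) = 0.0003663 S between n2,n0
  Y(R7) = 0.0003268 S between n1,n0
  Y(R8) = 0.0005848 S between n2,n0
  Y(R9) = 0.07634 S between n1,n2
  Y(R10) = 0.1475 S between n1,n0
  Y(R11) = 0.002381 S between n0,n1
  Y(R12) = 0.01174 S between n2,n0
  Y(R13) = 0.1623 S between n2,n1
  Y(R14) = 0.2105 S between n2,n0
  Y(R15) = 0.003145 S between n1,n2
  Y(R16) = 0.008475 S between n0,n1
  Y(R17) = 0.6329 S between n0,n1
  Y(R18) = 0.008696 S between n1,n0
  Y(R19) = 0.001684 S between n0,n2
  Y(R20) = 0.01595 S between n2,n1
  Iprobe: injects 0.00701 A into n0 (from n2)
Assemble and solve the 2×2 MNA system:
  V(n1)=-0.003966  V(n2)=-0.01555

R_eq = 2.219 Ω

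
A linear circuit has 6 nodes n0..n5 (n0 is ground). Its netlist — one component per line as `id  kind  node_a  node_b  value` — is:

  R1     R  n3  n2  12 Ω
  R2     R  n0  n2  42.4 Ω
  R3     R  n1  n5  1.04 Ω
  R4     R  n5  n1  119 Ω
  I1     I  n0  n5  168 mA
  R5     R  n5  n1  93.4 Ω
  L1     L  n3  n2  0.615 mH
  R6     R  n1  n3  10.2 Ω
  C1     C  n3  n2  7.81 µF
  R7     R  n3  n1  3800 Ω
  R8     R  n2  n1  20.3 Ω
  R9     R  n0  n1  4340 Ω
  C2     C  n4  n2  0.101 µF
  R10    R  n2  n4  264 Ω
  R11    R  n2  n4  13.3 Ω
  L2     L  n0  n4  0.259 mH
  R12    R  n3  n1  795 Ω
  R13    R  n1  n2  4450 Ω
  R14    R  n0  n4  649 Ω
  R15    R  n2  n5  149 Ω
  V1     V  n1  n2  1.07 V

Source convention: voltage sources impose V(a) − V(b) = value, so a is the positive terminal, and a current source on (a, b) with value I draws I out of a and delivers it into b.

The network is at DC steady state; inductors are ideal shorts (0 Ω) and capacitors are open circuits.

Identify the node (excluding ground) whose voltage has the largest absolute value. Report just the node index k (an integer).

5

Apply KCL at each of the 5 non-ground nodes and solve the resulting linear system.
Node n1: branches {R3, R4, R5, R6, R7, R8, R9, R12, R13, V1} → V_1 = 2.702
Node n2: branches {R1, R2, L1, C1, R8, C2, R10, R11, R13, R15, V1} → V_2 = 1.632
Node n3: branches {R1, L1, R6, C1, R7, R12} → V_3 = 1.632
Node n4: branches {C2, R10, R11, L2, R14} → V_4 = 0.000
Node n5: branches {R3, R4, I1, R5, R15} → V_5 = 2.865
Source currents: i(L1)=0.1065, i(L2)=-0.1289, i(V1)=-0.0003762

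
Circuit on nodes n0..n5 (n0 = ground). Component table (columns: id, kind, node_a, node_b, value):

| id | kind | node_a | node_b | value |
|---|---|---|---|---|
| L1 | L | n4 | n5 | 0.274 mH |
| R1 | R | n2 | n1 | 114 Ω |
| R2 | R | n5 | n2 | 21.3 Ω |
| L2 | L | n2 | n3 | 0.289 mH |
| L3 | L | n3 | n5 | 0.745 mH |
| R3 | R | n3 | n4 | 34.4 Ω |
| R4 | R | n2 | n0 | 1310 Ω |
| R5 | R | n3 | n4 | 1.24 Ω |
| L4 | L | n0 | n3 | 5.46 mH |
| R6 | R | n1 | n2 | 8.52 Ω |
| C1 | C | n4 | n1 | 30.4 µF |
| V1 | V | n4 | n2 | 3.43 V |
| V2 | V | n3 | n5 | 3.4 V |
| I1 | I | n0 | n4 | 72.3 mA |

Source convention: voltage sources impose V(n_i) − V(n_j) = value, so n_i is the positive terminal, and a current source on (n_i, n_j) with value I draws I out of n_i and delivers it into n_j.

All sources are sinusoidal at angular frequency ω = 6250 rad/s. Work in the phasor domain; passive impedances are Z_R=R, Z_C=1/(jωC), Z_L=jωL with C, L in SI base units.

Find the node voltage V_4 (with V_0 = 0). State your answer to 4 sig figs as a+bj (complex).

Element admittances at ω=6250 rad/s:
  Y(L1) = 0.000-0.5839j S between n4,n5
  Y(R1) = 0.008772+0.000j S between n2,n1
  Y(R2) = 0.04695+0.000j S between n5,n2
  Y(L2) = 0.000-0.5536j S between n2,n3
  Y(L3) = 0.000-0.2148j S between n3,n5
  Y(R3) = 0.02907+0.000j S between n3,n4
  Y(R4) = 0.0007634+0.000j S between n2,n0
  Y(R5) = 0.8065+0.000j S between n3,n4
  Y(L4) = 0.000-0.02930j S between n0,n3
  Y(R6) = 0.1174+0.000j S between n1,n2
  Y(C1) = 0.000+0.1900j S between n4,n1
  V1: constraint V(n4)−V(n2) = 3.43
  V2: constraint V(n3)−V(n5) = 3.4
  I1: injects 0.0723 A into n4 (from n0)
Assemble and solve the 7×7 MNA system:
  V(n1)=-0.9946+4.214j  V(n2)=-3.375+2.633j  V(n3)=0.06859+2.555j  V(n4)=0.05473+2.633j  V(n5)=-3.331+2.555j
  i(V1)=-0.2619+1.713j  i(V2)=-0.04338+2.704j

0.05473+2.633j V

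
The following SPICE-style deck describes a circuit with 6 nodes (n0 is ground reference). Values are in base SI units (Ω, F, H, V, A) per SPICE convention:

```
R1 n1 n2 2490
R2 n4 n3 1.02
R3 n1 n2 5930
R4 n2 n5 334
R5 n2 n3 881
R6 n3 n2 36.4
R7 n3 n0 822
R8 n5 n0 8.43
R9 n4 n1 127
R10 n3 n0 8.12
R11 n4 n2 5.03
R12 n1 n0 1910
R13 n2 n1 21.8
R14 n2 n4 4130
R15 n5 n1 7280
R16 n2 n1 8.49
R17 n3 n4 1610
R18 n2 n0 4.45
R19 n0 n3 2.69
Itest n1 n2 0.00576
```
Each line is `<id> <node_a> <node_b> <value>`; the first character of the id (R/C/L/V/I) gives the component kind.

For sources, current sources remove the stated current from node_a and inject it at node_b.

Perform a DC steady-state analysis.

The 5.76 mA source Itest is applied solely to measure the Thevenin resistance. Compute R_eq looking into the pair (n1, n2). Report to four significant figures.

R_eq = 5.795 Ω

Apply KCL at each of the 5 non-ground nodes and solve the resulting linear system.
Node n1: branches {R1, R3, R9, R12, R13, R15, R16, Itest} → V_1 = -0.03290
Node n2: branches {R1, R3, R4, R5, R6, R11, R13, R14, R16, R18, Itest} → V_2 = 0.0004769
Node n3: branches {R2, R5, R6, R7, R10, R17, R19} → V_3 = -0.0001752
Node n4: branches {R2, R9, R11, R14, R17} → V_4 = -0.0002829
Node n5: branches {R4, R8, R15} → V_5 = -2.539e-05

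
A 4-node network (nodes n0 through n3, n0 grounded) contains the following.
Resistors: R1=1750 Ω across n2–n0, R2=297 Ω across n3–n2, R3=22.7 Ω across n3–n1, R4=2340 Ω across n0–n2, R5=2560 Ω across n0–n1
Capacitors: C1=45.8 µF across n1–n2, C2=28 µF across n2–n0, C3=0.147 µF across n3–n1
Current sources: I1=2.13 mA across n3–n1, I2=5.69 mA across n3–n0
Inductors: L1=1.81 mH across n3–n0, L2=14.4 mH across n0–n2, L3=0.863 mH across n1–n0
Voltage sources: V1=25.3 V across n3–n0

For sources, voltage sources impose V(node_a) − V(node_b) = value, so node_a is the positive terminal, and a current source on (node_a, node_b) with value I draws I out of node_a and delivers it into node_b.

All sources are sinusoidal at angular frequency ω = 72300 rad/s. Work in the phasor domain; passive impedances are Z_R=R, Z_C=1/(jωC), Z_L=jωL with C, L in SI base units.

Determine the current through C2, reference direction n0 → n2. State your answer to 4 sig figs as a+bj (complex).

-1.196-0.3141j A

MNA unknowns: 3 node voltages V₁..V_3 plus 1 source current (V1)
R1: Y=0.0005714+0.000j on G[2,0]
R2: Y=0.003367+0.000j on G[3,2]
C1: Y=0.000+3.311j on G[1,2]
I1: z[3]−=0.00213, z[1]+=0.00213
R3: Y=0.04405+0.000j on G[3,1]
I2: z[3]−=0.00569, z[0]+=0.00569
C2: Y=0.000+2.024j on G[2,0]
R4: Y=0.0004274+0.000j on G[0,2]
L1: Y=0.000-0.007642j on G[3,0]
C3: Y=0.000+0.01063j on G[3,1]
L2: Y=0.000-0.0009605j on G[0,2]
R5: Y=0.0003906+0.000j on G[0,1]
L3: Y=0.000-0.01603j on G[1,0]
V1: row V3−V0=25.3, i_V1 at 3,0
solve → V1=0.2492-0.9260j, V2=0.1552-0.5906j, V3=25.30+0.000j
aux → i_V1=-1.186-0.1157j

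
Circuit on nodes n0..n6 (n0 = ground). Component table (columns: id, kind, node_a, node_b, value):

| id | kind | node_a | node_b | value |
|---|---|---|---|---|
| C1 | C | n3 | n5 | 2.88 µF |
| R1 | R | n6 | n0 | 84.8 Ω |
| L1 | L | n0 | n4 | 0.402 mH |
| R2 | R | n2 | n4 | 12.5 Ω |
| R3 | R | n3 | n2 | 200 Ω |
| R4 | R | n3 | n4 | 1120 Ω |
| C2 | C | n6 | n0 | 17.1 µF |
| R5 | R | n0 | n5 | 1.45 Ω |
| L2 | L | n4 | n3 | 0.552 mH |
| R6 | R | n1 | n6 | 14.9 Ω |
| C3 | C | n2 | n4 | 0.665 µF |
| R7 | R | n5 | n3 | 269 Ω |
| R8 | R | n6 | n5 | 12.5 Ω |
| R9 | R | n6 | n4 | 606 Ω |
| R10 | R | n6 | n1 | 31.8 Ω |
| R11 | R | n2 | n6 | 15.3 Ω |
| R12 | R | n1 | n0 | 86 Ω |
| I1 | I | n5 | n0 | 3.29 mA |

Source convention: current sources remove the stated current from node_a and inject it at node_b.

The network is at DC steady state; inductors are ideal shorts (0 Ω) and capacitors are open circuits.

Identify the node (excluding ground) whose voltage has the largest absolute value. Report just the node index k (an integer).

Element admittances at DC:
  Y(C1) = 0.000 S between n3,n5
  Y(R1) = 0.01179 S between n6,n0
  L1: short n0↔n4 (DC inductor)
  Y(R2) = 0.08000 S between n2,n4
  Y(R3) = 0.005000 S between n3,n2
  Y(R4) = 0.0008929 S between n3,n4
  Y(C2) = 0.000 S between n6,n0
  Y(R5) = 0.6897 S between n0,n5
  L2: short n4↔n3 (DC inductor)
  Y(R6) = 0.06711 S between n1,n6
  Y(C3) = 0.000 S between n2,n4
  Y(R7) = 0.003717 S between n5,n3
  Y(R8) = 0.08000 S between n6,n5
  Y(R9) = 0.001650 S between n6,n4
  Y(R10) = 0.03145 S between n6,n1
  Y(R11) = 0.06536 S between n2,n6
  Y(R12) = 0.01163 S between n1,n0
  I1: injects 0.00329 A into n0 (from n5)
Assemble and solve the 8×8 MNA system:
  V(n1)=-0.002297  V(n2)=-0.001116  V(n3)=0.000  V(n4)=0.000  V(n5)=-0.004520  V(n6)=-0.002568
  i(L1)=0.0001159  i(L2)=2.238e-05

5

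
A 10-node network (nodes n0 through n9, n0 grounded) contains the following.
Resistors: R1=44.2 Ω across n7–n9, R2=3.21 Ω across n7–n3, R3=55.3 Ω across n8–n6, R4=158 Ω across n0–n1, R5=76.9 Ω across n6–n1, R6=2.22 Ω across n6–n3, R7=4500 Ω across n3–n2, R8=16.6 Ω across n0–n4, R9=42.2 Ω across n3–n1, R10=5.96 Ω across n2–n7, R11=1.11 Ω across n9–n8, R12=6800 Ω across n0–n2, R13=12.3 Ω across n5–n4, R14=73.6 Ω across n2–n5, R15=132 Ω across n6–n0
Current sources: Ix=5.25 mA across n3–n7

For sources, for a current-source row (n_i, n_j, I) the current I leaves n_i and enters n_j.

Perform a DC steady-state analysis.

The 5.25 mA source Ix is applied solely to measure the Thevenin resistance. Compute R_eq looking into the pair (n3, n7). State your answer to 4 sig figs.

Apply KCL at each of the 9 non-ground nodes and solve the resulting linear system.
Node n1: branches {R4, R5, R9} → V_1 = -0.005762
Node n2: branches {R7, R10, R12, R14} → V_2 = 0.008617
Node n3: branches {R2, R6, R7, R9, Ix} → V_3 = -0.006923
Node n4: branches {R8, R13} → V_4 = 0.001396
Node n5: branches {R13, R14} → V_5 = 0.002430
Node n6: branches {R3, R5, R6, R15} → V_6 = -0.006451
Node n7: branches {R1, R2, R10, Ix} → V_7 = 0.009147
Node n8: branches {R3, R11} → V_8 = 0.002122
Node n9: branches {R1, R11} → V_9 = 0.002294

R_eq = 3.061 Ω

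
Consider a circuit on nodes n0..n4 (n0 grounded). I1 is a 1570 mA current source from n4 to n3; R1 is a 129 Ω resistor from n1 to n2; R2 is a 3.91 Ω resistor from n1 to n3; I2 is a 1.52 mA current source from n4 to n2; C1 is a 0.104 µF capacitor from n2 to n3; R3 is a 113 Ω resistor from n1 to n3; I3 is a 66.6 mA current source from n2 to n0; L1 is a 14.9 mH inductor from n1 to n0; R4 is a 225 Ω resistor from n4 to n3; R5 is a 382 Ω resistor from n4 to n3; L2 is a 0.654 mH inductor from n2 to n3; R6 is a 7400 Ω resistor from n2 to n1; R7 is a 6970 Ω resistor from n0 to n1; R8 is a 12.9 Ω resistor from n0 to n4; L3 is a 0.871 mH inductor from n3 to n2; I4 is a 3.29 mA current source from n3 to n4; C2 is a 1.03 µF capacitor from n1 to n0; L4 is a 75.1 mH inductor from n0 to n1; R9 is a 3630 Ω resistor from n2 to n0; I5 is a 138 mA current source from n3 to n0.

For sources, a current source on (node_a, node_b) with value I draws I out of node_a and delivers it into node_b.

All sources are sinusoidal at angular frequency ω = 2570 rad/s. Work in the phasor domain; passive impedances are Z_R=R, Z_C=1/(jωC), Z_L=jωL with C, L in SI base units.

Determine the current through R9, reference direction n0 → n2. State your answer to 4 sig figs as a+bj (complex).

-0.003729-0.01067j A

Apply KCL at each of the 4 non-ground nodes and solve the resulting linear system.
Node n1: branches {R1, R2, R3, L1, R6, R7, C2, L4} → V_1 = 9.346+39.79j
Node n2: branches {R1, I2, C1, I3, L2, R6, L3, R9} → V_2 = 13.54+38.74j
Node n3: branches {I1, R2, C1, R3, R4, R5, L2, L3, I4, I5} → V_3 = 13.53+38.83j
Node n4: branches {I1, I2, R4, R5, R8, I4} → V_4 = -17.41+3.243j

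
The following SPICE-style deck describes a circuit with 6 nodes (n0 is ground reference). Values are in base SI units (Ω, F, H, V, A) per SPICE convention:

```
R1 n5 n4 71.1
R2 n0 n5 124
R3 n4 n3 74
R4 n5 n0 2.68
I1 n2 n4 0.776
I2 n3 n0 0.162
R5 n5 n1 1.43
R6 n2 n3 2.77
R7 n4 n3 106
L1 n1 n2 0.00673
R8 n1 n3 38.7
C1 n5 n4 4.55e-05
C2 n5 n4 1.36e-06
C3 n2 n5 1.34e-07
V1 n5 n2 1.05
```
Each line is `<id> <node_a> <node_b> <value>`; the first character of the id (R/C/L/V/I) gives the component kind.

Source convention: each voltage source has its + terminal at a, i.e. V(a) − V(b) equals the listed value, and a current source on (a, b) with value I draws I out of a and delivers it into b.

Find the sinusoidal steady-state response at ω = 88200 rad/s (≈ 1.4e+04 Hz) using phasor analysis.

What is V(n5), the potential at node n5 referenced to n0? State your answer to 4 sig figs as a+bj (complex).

-0.4250+0.000j V

MNA unknowns: 5 node voltages V₁..V_5 plus 1 source current (V1)
R1: Y=0.01406+0.000j on G[5,4]
R2: Y=0.008065+0.000j on G[0,5]
R3: Y=0.01351+0.000j on G[4,3]
R4: Y=0.3731+0.000j on G[5,0]
I1: z[2]−=0.776, z[4]+=0.776
I2: z[3]−=0.162, z[0]+=0.162
R5: Y=0.6993+0.000j on G[5,1]
R6: Y=0.3610+0.000j on G[2,3]
R7: Y=0.009434+0.000j on G[4,3]
L1: Y=0.000-0.001685j on G[1,2]
R8: Y=0.02584+0.000j on G[1,3]
C1: Y=0.000+4.013j on G[5,4]
C2: Y=0.000+0.1200j on G[5,4]
C3: Y=0.000+0.01182j on G[2,5]
V1: row V5−V2=1.05, i_V1 at 5,2
solve → V1=-0.4721+0.001974j, V2=-1.475+0.000j, V3=-1.748-0.009977j, V4=-0.4234-0.1804j, V5=-0.4250+0.000j
aux → i_V1=0.8746-0.007118j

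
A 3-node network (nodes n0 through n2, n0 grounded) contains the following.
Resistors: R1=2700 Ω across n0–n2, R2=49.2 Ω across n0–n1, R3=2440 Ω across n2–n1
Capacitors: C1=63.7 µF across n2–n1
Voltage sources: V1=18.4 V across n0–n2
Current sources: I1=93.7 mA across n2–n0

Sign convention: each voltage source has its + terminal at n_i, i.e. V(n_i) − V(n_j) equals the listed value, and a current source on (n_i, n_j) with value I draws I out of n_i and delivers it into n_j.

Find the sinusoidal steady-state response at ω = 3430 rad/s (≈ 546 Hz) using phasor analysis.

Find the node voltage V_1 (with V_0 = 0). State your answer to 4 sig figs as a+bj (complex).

-18.24-1.696j V

Element admittances at ω=3430 rad/s:
  Y(R1) = 0.0003704+0.000j S between n0,n2
  Y(R2) = 0.02033+0.000j S between n0,n1
  Y(C1) = 0.000+0.2185j S between n2,n1
  Y(R3) = 0.0004098+0.000j S between n2,n1
  V1: constraint V(n0)−V(n2) = 18.4
  I1: injects 0.0937 A into n0 (from n2)
Assemble and solve the 3×3 MNA system:
  V(n1)=-18.24-1.696j  V(n2)=-18.40+0.000j
  i(V1)=-0.2838-0.03448j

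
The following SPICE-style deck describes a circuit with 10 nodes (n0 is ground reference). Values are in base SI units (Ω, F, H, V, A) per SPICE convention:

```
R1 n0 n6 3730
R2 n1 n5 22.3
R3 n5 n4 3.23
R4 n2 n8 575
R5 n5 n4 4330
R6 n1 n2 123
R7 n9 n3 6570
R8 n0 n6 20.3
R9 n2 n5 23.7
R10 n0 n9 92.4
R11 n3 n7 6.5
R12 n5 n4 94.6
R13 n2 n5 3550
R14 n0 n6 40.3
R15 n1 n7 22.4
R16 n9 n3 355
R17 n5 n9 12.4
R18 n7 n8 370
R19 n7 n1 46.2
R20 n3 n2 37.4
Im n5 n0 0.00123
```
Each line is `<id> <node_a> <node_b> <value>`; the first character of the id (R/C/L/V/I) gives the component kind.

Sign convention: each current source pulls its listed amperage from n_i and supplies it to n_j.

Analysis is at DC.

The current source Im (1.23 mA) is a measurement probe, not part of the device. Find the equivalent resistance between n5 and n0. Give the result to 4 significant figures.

R_eq = 104.4 Ω

Element admittances at DC:
  Y(R1) = 0.0002681 S between n0,n6
  Y(R2) = 0.04484 S between n1,n5
  Y(R3) = 0.3096 S between n5,n4
  Y(R4) = 0.001739 S between n2,n8
  Y(R5) = 0.0002309 S between n5,n4
  Y(R6) = 0.008130 S between n1,n2
  Y(R7) = 0.0001522 S between n9,n3
  Y(R8) = 0.04926 S between n0,n6
  Y(R9) = 0.04219 S between n2,n5
  Y(R10) = 0.01082 S between n0,n9
  Y(R11) = 0.1538 S between n3,n7
  Y(R12) = 0.01057 S between n5,n4
  Y(R13) = 0.0002817 S between n2,n5
  Y(R14) = 0.02481 S between n0,n6
  Y(R15) = 0.04464 S between n1,n7
  Y(R16) = 0.002817 S between n9,n3
  Y(R17) = 0.08065 S between n5,n9
  Y(R18) = 0.002703 S between n7,n8
  Y(R19) = 0.02165 S between n7,n1
  Y(R20) = 0.02674 S between n3,n2
  Im: injects 0.00123 A into n0 (from n5)
Assemble and solve the 9×9 MNA system:
  V(n1)=-0.1279  V(n2)=-0.1280  V(n3)=-0.1274  V(n4)=-0.1284  V(n5)=-0.1284  V(n6)=0.000  V(n7)=-0.1275  V(n8)=-0.1277  V(n9)=-0.1137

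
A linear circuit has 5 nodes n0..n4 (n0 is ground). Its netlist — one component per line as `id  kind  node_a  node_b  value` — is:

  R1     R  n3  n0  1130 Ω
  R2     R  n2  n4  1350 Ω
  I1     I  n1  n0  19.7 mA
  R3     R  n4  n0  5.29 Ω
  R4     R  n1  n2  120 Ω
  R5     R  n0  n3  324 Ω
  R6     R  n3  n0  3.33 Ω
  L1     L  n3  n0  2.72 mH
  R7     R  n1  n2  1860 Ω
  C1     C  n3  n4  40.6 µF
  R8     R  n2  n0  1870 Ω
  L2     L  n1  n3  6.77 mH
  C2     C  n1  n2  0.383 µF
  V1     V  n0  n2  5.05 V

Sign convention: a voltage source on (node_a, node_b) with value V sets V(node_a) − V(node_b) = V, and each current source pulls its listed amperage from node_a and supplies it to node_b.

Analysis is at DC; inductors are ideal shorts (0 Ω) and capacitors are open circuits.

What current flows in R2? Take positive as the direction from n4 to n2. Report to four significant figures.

0.003726 A

Element admittances at DC:
  Y(R1) = 0.0008850 S between n3,n0
  Y(R2) = 0.0007407 S between n2,n4
  I1: injects 0.0197 A into n0 (from n1)
  Y(R3) = 0.1890 S between n4,n0
  Y(R4) = 0.008333 S between n1,n2
  Y(R5) = 0.003086 S between n0,n3
  Y(R6) = 0.3003 S between n3,n0
  L1: short n3↔n0 (DC inductor)
  Y(R7) = 0.0005376 S between n1,n2
  Y(C1) = 0.000 S between n3,n4
  Y(R8) = 0.0005348 S between n2,n0
  L2: short n1↔n3 (DC inductor)
  Y(C2) = 0.000 S between n1,n2
  V1: constraint V(n0)−V(n2) = 5.05
Assemble and solve the 7×7 MNA system:
  V(n1)=0.000  V(n2)=-5.050  V(n3)=0.000  V(n4)=-0.01971
  i(L1)=-0.06450  i(L2)=-0.06450  i(V1)=-0.05123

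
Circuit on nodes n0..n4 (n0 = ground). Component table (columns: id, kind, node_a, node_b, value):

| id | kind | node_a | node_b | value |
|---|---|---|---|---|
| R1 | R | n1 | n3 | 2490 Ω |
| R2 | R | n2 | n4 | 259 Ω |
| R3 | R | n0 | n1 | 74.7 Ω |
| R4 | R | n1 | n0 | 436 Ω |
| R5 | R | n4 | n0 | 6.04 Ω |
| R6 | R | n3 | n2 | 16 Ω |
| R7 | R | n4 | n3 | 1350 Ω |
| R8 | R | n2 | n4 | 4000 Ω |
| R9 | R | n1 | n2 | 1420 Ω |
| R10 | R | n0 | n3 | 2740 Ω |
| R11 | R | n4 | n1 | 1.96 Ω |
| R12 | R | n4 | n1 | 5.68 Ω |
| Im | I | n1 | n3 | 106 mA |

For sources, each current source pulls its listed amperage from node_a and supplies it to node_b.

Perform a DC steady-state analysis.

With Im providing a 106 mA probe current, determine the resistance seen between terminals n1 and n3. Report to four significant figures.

R_eq = 168.3 Ω

MNA unknowns: 4 node voltages V₁..V_4
R1: Y=0.0004016 on G[1,3]
R2: Y=0.003861 on G[2,4]
R3: Y=0.01339 on G[0,1]
R4: Y=0.002294 on G[1,0]
R5: Y=0.1656 on G[4,0]
R6: Y=0.06250 on G[3,2]
R7: Y=0.0007407 on G[4,3]
R8: Y=0.0002500 on G[2,4]
R9: Y=0.0007042 on G[1,2]
R10: Y=0.0003650 on G[0,3]
R11: Y=0.5102 on G[4,1]
R12: Y=0.1761 on G[4,1]
Im: z[1]−=0.106, z[3]+=0.106
solve → V1=-0.1485, V2=16.42, V3=17.69, V4=-0.02492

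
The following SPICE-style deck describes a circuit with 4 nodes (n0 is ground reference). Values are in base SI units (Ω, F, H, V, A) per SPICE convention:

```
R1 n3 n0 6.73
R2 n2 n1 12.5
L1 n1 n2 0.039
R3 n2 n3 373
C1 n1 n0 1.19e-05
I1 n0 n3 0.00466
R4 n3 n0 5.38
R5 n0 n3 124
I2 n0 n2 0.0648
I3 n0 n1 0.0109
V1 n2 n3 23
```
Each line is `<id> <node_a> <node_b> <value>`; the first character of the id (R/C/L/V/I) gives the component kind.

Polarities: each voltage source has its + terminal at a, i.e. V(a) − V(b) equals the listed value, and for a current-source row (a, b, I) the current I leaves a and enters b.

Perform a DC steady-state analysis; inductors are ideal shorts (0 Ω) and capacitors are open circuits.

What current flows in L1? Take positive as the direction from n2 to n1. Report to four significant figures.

-0.01090 A

MNA unknowns: 3 node voltages V₁..V_3 plus 2 source currents (L1, V1)
R1: Y=0.1486 on G[3,0]
R2: Y=0.08000 on G[2,1]
L1: row V1−V2=0, i_L1 at 1,2
R3: Y=0.002681 on G[2,3]
C1: Y=0.000 on G[1,0]
I1: z[0]−=0.00466, z[3]+=0.00466
R4: Y=0.1859 on G[3,0]
R5: Y=0.008065 on G[0,3]
I2: z[0]−=0.0648, z[2]+=0.0648
I3: z[0]−=0.0109, z[1]+=0.0109
V1: row V2−V3=23, i_V1 at 2,3
solve → V1=23.23, V2=23.23, V3=0.2346
aux → i_L1=0.01090, i_V1=0.01404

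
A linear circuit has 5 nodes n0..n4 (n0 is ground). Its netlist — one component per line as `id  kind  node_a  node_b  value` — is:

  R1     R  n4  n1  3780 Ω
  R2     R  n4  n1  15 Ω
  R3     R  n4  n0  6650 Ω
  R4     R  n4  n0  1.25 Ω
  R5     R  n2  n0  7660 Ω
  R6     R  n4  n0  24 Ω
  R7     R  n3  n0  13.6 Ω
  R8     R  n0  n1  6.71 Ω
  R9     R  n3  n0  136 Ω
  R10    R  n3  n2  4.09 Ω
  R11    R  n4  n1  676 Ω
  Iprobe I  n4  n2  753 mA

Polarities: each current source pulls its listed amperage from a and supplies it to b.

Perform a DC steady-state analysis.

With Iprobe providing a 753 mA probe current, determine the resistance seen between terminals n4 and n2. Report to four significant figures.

Apply KCL at each of the 4 non-ground nodes and solve the resulting linear system.
Node n1: branches {R1, R2, R8, R11} → V_1 = -0.2666
Node n2: branches {R5, R10, Iprobe} → V_2 = 12.36
Node n3: branches {R7, R9, R10} → V_3 = 9.290
Node n4: branches {R1, R2, R3, R4, R6, R11, Iprobe} → V_4 = -0.8473

R_eq = 17.54 Ω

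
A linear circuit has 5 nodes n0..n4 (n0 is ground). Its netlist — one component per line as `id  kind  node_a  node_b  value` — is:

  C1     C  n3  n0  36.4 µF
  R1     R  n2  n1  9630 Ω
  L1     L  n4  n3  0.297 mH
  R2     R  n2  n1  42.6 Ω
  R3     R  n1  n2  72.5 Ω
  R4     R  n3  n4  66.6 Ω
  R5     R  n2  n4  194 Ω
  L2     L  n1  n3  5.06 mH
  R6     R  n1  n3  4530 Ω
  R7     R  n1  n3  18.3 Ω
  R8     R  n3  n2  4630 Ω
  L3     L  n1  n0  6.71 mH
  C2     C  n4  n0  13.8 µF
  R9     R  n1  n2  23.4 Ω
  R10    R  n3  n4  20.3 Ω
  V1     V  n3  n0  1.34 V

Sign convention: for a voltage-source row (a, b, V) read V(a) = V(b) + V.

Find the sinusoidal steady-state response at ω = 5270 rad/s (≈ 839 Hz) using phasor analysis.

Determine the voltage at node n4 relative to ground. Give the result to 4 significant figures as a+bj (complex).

Element admittances at ω=5270 rad/s:
  Y(C1) = 0.000+0.1918j S between n3,n0
  Y(R1) = 0.0001038+0.000j S between n2,n1
  Y(L1) = 0.000-0.6389j S between n4,n3
  Y(R2) = 0.02347+0.000j S between n2,n1
  Y(R3) = 0.01379+0.000j S between n1,n2
  Y(R4) = 0.01502+0.000j S between n3,n4
  Y(R5) = 0.005155+0.000j S between n2,n4
  Y(L2) = 0.000-0.03750j S between n1,n3
  Y(R6) = 0.0002208+0.000j S between n1,n3
  Y(R7) = 0.05464+0.000j S between n1,n3
  Y(R8) = 0.0002160+0.000j S between n3,n2
  Y(L3) = 0.000-0.02828j S between n1,n0
  Y(C2) = 0.000+0.07273j S between n4,n0
  Y(R9) = 0.04274+0.000j S between n1,n2
  Y(R10) = 0.04926+0.000j S between n3,n4
  V1: constraint V(n3)−V(n0) = 1.34
Assemble and solve the 5×5 MNA system:
  V(n1)=1.032+0.2926j  V(n2)=1.061+0.2729j  V(n3)=1.340+0.000j  V(n4)=1.507-0.02299j
  i(V1)=-0.009948-0.3374j

1.507-0.02299j V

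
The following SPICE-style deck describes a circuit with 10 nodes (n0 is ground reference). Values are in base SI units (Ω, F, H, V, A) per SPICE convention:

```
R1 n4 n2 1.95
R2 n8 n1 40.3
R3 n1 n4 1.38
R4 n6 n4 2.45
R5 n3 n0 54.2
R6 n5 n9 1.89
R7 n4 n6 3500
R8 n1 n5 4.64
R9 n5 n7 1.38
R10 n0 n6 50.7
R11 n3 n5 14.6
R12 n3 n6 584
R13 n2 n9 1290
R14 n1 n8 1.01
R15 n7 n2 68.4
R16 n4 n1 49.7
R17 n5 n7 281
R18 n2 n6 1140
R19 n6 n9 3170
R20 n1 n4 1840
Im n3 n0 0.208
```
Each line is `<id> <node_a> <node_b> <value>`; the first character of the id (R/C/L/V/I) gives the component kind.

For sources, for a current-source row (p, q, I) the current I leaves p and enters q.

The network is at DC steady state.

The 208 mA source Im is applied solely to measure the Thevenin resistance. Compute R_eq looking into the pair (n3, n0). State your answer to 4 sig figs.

R_eq = 30.99 Ω

Element admittances at DC:
  Y(R1) = 0.5128 S between n4,n2
  Y(R2) = 0.02481 S between n8,n1
  Y(R3) = 0.7246 S between n1,n4
  Y(R4) = 0.4082 S between n6,n4
  Y(R5) = 0.01845 S between n3,n0
  Y(R6) = 0.5291 S between n5,n9
  Y(R7) = 0.0002857 S between n4,n6
  Y(R8) = 0.2155 S between n1,n5
  Y(R9) = 0.7246 S between n5,n7
  Y(R10) = 0.01972 S between n0,n6
  Y(R11) = 0.06849 S between n3,n5
  Y(R12) = 0.001712 S between n3,n6
  Y(R13) = 0.0007752 S between n2,n9
  Y(R14) = 0.9901 S between n1,n8
  Y(R15) = 0.01462 S between n7,n2
  Y(R16) = 0.02012 S between n4,n1
  Y(R17) = 0.003559 S between n5,n7
  Y(R18) = 0.0008772 S between n2,n6
  Y(R19) = 0.0003155 S between n6,n9
  Y(R20) = 0.0005435 S between n1,n4
  Im: injects 0.208 A into n0 (from n3)
Assemble and solve the 9×9 MNA system:
  V(n1)=-4.830  V(n2)=-4.737  V(n3)=-6.447  V(n4)=-4.724  V(n5)=-5.195  V(n6)=-4.515  V(n7)=-5.186  V(n8)=-4.830  V(n9)=-5.194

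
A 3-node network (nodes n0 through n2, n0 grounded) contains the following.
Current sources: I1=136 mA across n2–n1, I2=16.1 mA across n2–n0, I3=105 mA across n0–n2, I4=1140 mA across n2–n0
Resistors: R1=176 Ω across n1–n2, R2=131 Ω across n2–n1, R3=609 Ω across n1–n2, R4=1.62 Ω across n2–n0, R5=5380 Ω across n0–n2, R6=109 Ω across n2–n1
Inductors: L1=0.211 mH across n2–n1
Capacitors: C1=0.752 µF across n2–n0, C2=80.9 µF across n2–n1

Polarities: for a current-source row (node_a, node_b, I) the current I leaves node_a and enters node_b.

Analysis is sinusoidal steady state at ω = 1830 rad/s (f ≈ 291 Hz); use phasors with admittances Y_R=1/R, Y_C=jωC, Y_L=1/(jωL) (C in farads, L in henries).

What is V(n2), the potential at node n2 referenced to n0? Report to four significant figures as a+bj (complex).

-1.702+0.003794j V

Element admittances at ω=1830 rad/s:
  I1: injects 0.136 A into n1 (from n2)
  I2: injects 0.0161 A into n0 (from n2)
  Y(R1) = 0.005682+0.000j S between n1,n2
  Y(R2) = 0.007634+0.000j S between n2,n1
  Y(L1) = 0.000-2.590j S between n2,n1
  Y(R3) = 0.001642+0.000j S between n1,n2
  Y(R4) = 0.6173+0.000j S between n2,n0
  Y(R5) = 0.0001859+0.000j S between n0,n2
  Y(C1) = 0.000+0.001376j S between n2,n0
  I3: injects 0.105 A into n2 (from n0)
  Y(C2) = 0.000+0.1480j S between n2,n1
  Y(R6) = 0.009174+0.000j S between n2,n1
  I4: injects 1.14 A into n0 (from n2)
Assemble and solve the 2×2 MNA system:
  V(n1)=-1.702+0.05949j  V(n2)=-1.702+0.003794j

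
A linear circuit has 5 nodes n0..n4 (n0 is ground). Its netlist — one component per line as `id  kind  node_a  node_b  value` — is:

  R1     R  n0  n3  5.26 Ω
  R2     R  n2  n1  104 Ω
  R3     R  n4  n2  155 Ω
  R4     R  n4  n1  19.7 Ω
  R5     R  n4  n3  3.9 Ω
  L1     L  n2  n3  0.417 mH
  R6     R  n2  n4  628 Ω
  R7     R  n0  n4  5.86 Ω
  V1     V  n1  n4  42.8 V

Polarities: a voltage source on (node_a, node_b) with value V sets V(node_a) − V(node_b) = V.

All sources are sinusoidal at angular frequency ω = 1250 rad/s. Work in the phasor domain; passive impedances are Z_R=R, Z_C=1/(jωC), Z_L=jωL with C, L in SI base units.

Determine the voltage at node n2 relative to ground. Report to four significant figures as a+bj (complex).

0.5365+0.1994j V

Apply KCL at each of the 4 non-ground nodes and solve the resulting linear system.
Node n1: branches {R2, R4, V1} → V_1 = 42.20+0.005218j
Node n2: branches {R2, R3, L1, R6} → V_2 = 0.5365+0.1994j
Node n3: branches {R1, R5, L1} → V_3 = 0.5348-0.004684j
Node n4: branches {R3, R4, R5, R6, R7, V1} → V_4 = -0.5958+0.005218j
Source currents: i(V1)=-2.573+0.001867j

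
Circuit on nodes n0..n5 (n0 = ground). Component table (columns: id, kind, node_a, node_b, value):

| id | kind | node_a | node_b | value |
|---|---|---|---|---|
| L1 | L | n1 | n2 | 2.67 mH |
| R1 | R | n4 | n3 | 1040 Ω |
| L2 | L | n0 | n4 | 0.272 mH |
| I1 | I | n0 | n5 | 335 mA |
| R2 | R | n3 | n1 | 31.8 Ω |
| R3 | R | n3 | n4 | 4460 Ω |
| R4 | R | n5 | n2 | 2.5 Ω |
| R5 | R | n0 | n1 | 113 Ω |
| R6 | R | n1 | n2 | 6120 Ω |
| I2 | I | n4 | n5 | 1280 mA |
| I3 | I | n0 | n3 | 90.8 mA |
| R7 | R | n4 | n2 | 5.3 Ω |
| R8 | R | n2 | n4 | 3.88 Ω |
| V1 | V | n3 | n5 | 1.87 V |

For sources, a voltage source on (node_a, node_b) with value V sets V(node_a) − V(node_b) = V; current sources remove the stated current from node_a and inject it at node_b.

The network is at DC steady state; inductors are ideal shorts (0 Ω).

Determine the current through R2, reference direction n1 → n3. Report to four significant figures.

-0.1780 A

Apply KCL at each of the 5 non-ground nodes and solve the resulting linear system.
Node n1: branches {L1, R2, R5, R6} → V_1 = 3.722
Node n2: branches {L1, R4, R6, R7, R8} → V_2 = 3.722
Node n3: branches {R1, R2, R3, I3, V1} → V_3 = 9.384
Node n4: branches {R1, L2, R3, I2, R7, R8} → V_4 = 0.000
Node n5: branches {I1, R4, I2, V1} → V_5 = 7.514
Source currents: i(L1)=0.1451, i(L2)=-0.3929, i(V1)=-0.09836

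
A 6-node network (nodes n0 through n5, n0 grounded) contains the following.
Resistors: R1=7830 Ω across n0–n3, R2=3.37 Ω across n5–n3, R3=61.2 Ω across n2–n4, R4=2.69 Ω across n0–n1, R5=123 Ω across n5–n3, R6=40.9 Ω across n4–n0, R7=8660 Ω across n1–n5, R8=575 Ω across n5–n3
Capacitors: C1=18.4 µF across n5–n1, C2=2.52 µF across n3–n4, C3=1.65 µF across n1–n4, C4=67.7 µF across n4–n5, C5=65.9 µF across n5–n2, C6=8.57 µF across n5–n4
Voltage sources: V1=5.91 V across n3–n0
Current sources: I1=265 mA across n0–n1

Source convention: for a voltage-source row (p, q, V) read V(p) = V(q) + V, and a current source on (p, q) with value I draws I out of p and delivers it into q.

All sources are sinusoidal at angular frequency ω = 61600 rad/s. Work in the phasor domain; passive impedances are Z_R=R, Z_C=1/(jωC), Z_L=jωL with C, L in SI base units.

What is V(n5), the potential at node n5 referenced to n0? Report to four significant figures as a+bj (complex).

3.151+0.2439j V

Element admittances at ω=61600 rad/s:
  Y(R1) = 0.0001277+0.000j S between n0,n3
  Y(C1) = 0.000+1.133j S between n5,n1
  Y(C2) = 0.000+0.1552j S between n3,n4
  Y(R2) = 0.2967+0.000j S between n5,n3
  Y(R3) = 0.01634+0.000j S between n2,n4
  Y(C3) = 0.000+0.1016j S between n1,n4
  Y(C4) = 0.000+4.170j S between n4,n5
  Y(R4) = 0.3717+0.000j S between n0,n1
  Y(R5) = 0.008130+0.000j S between n5,n3
  Y(R6) = 0.02445+0.000j S between n4,n0
  Y(R7) = 0.0001155+0.000j S between n1,n5
  Y(R8) = 0.001739+0.000j S between n5,n3
  Y(C5) = 0.000+4.059j S between n5,n2
  Y(C6) = 0.000+0.5279j S between n5,n4
  V1: constraint V(n3)−V(n0) = 5.91
  I1: injects 0.265 A into n1 (from n0)
Assemble and solve the 6×6 MNA system:
  V(n1)=2.887+0.9001j  V(n2)=3.151+0.2436j  V(n3)=5.910+0.000j  V(n4)=3.231+0.2660j  V(n5)=3.151+0.2439j
  i(V1)=-0.8879-0.3411j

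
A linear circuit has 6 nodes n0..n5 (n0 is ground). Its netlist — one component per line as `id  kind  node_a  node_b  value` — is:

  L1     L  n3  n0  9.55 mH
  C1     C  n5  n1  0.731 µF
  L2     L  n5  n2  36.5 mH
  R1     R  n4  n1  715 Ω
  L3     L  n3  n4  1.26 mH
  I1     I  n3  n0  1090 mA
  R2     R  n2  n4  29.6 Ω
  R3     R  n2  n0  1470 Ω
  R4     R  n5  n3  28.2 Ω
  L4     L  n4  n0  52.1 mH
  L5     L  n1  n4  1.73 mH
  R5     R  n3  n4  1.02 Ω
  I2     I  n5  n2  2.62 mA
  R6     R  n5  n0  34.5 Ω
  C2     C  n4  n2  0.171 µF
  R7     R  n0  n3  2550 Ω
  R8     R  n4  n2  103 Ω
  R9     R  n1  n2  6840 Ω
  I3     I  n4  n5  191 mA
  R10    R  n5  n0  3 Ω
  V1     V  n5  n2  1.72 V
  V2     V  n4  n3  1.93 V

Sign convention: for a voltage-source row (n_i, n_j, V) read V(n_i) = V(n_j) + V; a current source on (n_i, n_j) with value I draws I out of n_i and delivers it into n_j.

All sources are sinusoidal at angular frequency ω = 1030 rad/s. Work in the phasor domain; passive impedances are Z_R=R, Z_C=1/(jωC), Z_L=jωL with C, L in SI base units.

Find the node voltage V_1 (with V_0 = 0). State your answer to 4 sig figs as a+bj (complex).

Element admittances at ω=1030 rad/s:
  Y(L1) = 0.000-0.1017j S between n3,n0
  Y(C1) = 0.000+0.0007529j S between n5,n1
  Y(L2) = 0.000-0.02660j S between n5,n2
  Y(R1) = 0.001399+0.000j S between n4,n1
  Y(L3) = 0.000-0.7705j S between n3,n4
  I1: injects 1.09 A into n0 (from n3)
  Y(R2) = 0.03378+0.000j S between n2,n4
  Y(R3) = 0.0006803+0.000j S between n2,n0
  Y(R4) = 0.03546+0.000j S between n5,n3
  Y(L4) = 0.000-0.01863j S between n4,n0
  Y(L5) = 0.000-0.5612j S between n1,n4
  Y(R5) = 0.9804+0.000j S between n3,n4
  I2: injects 0.00262 A into n2 (from n5)
  Y(R6) = 0.02899+0.000j S between n5,n0
  Y(C2) = 0.000+0.0001761j S between n4,n2
  Y(R7) = 0.0003922+0.000j S between n0,n3
  Y(R8) = 0.009709+0.000j S between n4,n2
  Y(R9) = 0.0001462+0.000j S between n1,n2
  I3: injects 0.191 A into n5 (from n4)
  Y(R10) = 0.3333+0.000j S between n5,n0
  V1: constraint V(n5)−V(n2) = 1.72
  V2: constraint V(n4)−V(n3) = 1.93
Assemble and solve the 7×7 MNA system:
  V(n1)=-3.142-8.753j  V(n2)=-1.816-1.570j  V(n3)=-5.066-8.744j  V(n4)=-3.136-8.744j  V(n5)=-0.09628-1.570j
  i(V1)=0.05246+0.3580j  i(V2)=-1.869+1.744j

-3.142-8.753j V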